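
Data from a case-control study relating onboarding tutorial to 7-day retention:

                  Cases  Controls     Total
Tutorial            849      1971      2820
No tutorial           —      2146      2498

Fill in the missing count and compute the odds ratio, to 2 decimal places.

2.63

The missing cell is in the unexposed row: 2498 − 2146 = 352.
So a = 849, b = 1971, c = 352, d = 2146.
OR = (a·d)/(b·c) = (849 × 2146) / (1971 × 352) = 1821954 / 693792 = 2.62608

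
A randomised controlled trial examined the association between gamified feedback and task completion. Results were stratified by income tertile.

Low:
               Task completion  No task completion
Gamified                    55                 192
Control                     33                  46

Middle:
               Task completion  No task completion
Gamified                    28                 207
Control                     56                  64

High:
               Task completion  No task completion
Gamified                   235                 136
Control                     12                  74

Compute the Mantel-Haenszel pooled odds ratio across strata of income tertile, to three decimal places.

OR_MH = Σ(aᵢdᵢ/nᵢ) / Σ(bᵢcᵢ/nᵢ), where nᵢ is the stratum total.
Stratum 1 (Low): n = 326; a·d/n = 55·46/326 = 7.7607; b·c/n = 192·33/326 = 19.4356
Stratum 2 (Middle): n = 355; a·d/n = 28·64/355 = 5.0479; b·c/n = 207·56/355 = 32.6535
Stratum 3 (High): n = 457; a·d/n = 235·74/457 = 38.0525; b·c/n = 136·12/457 = 3.5711
OR_MH = (7.7607 + 5.0479 + 38.0525) / (19.4356 + 32.6535 + 3.5711) = 50.8611 / 55.6602 = 0.91378

0.914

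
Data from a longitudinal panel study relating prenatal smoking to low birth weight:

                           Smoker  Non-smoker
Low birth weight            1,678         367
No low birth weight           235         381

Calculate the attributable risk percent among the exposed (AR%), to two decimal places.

44.06

Reading the table with exposure as columns: a = 1678 (Smoker, case), b = 235 (Smoker, non-case), c = 367 (Non-smoker, case), d = 381.
Risk in exposed = 1678/1913 = 0.87716; risk in unexposed = 367/748 = 0.49064.
RR = 0.87716/0.49064 = 1.78777
AR% = (RR − 1)/RR × 100 = (1.78777 − 1)/1.78777 × 100 = 44.0645%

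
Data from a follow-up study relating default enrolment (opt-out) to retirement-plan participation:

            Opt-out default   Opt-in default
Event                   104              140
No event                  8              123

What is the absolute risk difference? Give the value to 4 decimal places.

0.3963

Reading the table with exposure as columns: a = 104 (Opt-out default, case), b = 8 (Opt-out default, non-case), c = 140 (Opt-in default, case), d = 123.
Risk in exposed = 104/112 = 0.928571; risk in unexposed = 140/263 = 0.532319.
Risk difference = 0.928571 − 0.532319 = 0.396252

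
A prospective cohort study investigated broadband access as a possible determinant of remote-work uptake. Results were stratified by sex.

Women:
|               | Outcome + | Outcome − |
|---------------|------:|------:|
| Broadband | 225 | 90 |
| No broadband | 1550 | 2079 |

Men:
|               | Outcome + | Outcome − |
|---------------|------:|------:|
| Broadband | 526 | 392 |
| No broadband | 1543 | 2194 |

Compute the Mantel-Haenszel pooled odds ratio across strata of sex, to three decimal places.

2.217

OR_MH = Σ(aᵢdᵢ/nᵢ) / Σ(bᵢcᵢ/nᵢ), where nᵢ is the stratum total.
Stratum 1 (Women): n = 3944; a·d/n = 225·2079/3944 = 118.6042; b·c/n = 90·1550/3944 = 35.3702
Stratum 2 (Men): n = 4655; a·d/n = 526·2194/4655 = 247.9149; b·c/n = 392·1543/4655 = 129.9368
OR_MH = (118.6042 + 247.9149) / (35.3702 + 129.9368) = 366.5191 / 165.3070 = 2.21720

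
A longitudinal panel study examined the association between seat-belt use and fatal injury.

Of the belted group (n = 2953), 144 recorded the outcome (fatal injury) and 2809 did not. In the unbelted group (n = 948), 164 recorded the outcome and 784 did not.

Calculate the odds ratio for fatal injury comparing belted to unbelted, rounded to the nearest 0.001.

From the description: a = 144, b = 2809, c = 164, d = 784.
OR = (a·d)/(b·c) = (144 × 784) / (2809 × 164) = 112896 / 460676 = 0.24507
Exposure is associated with lower odds of fatal injury (OR = 0.25 < 1).

0.245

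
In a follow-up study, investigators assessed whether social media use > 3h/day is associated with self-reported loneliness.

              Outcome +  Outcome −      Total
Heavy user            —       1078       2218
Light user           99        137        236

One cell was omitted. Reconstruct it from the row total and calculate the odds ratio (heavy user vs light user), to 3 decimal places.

1.463

The missing cell is in the exposed row: 2218 − 1078 = 1140.
So a = 1140, b = 1078, c = 99, d = 137.
OR = (a·d)/(b·c) = (1140 × 137) / (1078 × 99) = 156180 / 106722 = 1.46343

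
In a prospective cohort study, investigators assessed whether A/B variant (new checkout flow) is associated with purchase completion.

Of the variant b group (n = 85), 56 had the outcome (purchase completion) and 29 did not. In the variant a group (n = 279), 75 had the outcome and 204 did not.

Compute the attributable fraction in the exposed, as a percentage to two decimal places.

59.20

From the description: a = 56, b = 29, c = 75, d = 204.
Risk in exposed = 56/85 = 0.65882; risk in unexposed = 75/279 = 0.26882.
RR = 0.65882/0.26882 = 2.45082
AR% = (RR − 1)/RR × 100 = (2.45082 − 1)/2.45082 × 100 = 59.1974%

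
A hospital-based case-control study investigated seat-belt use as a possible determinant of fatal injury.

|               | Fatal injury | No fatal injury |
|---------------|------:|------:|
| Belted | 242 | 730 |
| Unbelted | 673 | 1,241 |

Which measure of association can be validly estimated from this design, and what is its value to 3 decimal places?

0.611

Cells: a = 242, b = 730, c = 673, d = 1241.
This is a hospital-based case-control study: participants were sampled on outcome status, so risks in the source population cannot be estimated directly — relative risk is not valid here. The odds ratio is the appropriate measure.
OR = (a·d)/(b·c) = (242 × 1241) / (730 × 673) = 300322 / 491290 = 0.61129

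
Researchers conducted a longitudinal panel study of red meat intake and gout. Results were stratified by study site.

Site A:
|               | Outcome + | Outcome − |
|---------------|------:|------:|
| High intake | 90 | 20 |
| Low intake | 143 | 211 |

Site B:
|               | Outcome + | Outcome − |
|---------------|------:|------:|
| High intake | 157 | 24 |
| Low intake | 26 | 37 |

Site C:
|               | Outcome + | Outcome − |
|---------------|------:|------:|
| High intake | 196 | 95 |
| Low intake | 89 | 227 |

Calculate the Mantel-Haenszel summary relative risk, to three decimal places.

RR_MH = Σ(aᵢ·n₀ᵢ/nᵢ) / Σ(cᵢ·n₁ᵢ/nᵢ), with n₁ᵢ = aᵢ+bᵢ (exposed), n₀ᵢ = cᵢ+dᵢ (unexposed), nᵢ = n₁ᵢ+n₀ᵢ.
Stratum 1 (Site A): n₁ = 110, n₀ = 354, n = 464; a·n₀/n = 90·354/464 = 68.6638; c·n₁/n = 143·110/464 = 33.9009
Stratum 2 (Site B): n₁ = 181, n₀ = 63, n = 244; a·n₀/n = 157·63/244 = 40.5369; c·n₁/n = 26·181/244 = 19.2869
Stratum 3 (Site C): n₁ = 291, n₀ = 316, n = 607; a·n₀/n = 196·316/607 = 102.0362; c·n₁/n = 89·291/607 = 42.6672
RR_MH = (68.6638 + 40.5369 + 102.0362) / (33.9009 + 19.2869 + 42.6672) = 211.2369 / 95.8550 = 2.20371

2.204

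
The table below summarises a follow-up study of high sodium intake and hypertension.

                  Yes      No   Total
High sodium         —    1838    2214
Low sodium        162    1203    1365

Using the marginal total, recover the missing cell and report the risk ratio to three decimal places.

1.431

The missing cell is in the exposed row: 2214 − 1838 = 376.
So a = 376, b = 1838, c = 162, d = 1203.
RR = [a/(a+b)] / [c/(c+d)] = (376/2214) / (162/1365) = 0.16983/0.11868 = 1.43096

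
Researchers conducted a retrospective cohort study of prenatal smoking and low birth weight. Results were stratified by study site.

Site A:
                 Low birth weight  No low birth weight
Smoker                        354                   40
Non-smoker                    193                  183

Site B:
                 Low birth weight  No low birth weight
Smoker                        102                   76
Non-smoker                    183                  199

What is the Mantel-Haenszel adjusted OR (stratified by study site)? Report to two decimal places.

3.45

OR_MH = Σ(aᵢdᵢ/nᵢ) / Σ(bᵢcᵢ/nᵢ), where nᵢ is the stratum total.
Stratum 1 (Site A): n = 770; a·d/n = 354·183/770 = 84.1325; b·c/n = 40·193/770 = 10.0260
Stratum 2 (Site B): n = 560; a·d/n = 102·199/560 = 36.2464; b·c/n = 76·183/560 = 24.8357
OR_MH = (84.1325 + 36.2464) / (10.0260 + 24.8357) = 120.3789 / 34.8617 = 3.45304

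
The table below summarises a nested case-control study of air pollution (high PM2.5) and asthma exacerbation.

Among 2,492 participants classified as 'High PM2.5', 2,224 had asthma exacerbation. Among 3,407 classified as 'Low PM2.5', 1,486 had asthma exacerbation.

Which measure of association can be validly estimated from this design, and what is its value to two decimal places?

From the description: a = 2224, b = 268, c = 1486, d = 1921.
This is a nested case-control study: participants were sampled on outcome status, so risks in the source population cannot be estimated directly — relative risk is not valid here. The odds ratio is the appropriate measure.
OR = (a·d)/(b·c) = (2224 × 1921) / (268 × 1486) = 4272304 / 398248 = 10.72775

10.73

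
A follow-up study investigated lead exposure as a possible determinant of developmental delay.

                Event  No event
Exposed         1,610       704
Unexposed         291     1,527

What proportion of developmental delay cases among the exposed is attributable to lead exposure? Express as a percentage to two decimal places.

76.99

Cells: a = 1610, b = 704, c = 291, d = 1527.
Risk in exposed = 1610/2314 = 0.69576; risk in unexposed = 291/1818 = 0.16007.
RR = 0.69576/0.16007 = 4.34674
AR% = (RR − 1)/RR × 100 = (4.34674 − 1)/4.34674 × 100 = 76.9942%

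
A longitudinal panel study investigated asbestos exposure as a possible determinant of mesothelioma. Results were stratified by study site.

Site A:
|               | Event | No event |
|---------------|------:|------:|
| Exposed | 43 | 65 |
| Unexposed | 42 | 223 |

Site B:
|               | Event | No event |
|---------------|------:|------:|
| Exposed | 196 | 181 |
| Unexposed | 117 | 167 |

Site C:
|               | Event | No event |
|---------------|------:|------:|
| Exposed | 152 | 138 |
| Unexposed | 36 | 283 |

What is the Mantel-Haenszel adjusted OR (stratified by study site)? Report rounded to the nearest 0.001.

3.070

OR_MH = Σ(aᵢdᵢ/nᵢ) / Σ(bᵢcᵢ/nᵢ), where nᵢ is the stratum total.
Stratum 1 (Site A): n = 373; a·d/n = 43·223/373 = 25.7078; b·c/n = 65·42/373 = 7.3190
Stratum 2 (Site B): n = 661; a·d/n = 196·167/661 = 49.5189; b·c/n = 181·117/661 = 32.0378
Stratum 3 (Site C): n = 609; a·d/n = 152·283/609 = 70.6338; b·c/n = 138·36/609 = 8.1576
OR_MH = (25.7078 + 49.5189 + 70.6338) / (7.3190 + 32.0378 + 8.1576) = 145.8605 / 47.5145 = 3.06981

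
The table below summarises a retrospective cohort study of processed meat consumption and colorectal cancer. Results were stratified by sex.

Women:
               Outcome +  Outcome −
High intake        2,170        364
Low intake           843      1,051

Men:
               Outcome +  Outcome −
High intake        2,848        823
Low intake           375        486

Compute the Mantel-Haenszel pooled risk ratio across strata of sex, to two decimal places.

RR_MH = Σ(aᵢ·n₀ᵢ/nᵢ) / Σ(cᵢ·n₁ᵢ/nᵢ), with n₁ᵢ = aᵢ+bᵢ (exposed), n₀ᵢ = cᵢ+dᵢ (unexposed), nᵢ = n₁ᵢ+n₀ᵢ.
Stratum 1 (Women): n₁ = 2534, n₀ = 1894, n = 4428; a·n₀/n = 2170·1894/4428 = 928.1798; c·n₁/n = 843·2534/4428 = 482.4214
Stratum 2 (Men): n₁ = 3671, n₀ = 861, n = 4532; a·n₀/n = 2848·861/4532 = 541.0697; c·n₁/n = 375·3671/4532 = 303.7566
RR_MH = (928.1798 + 541.0697) / (482.4214 + 303.7566) = 1469.2495 / 786.1780 = 1.86885

1.87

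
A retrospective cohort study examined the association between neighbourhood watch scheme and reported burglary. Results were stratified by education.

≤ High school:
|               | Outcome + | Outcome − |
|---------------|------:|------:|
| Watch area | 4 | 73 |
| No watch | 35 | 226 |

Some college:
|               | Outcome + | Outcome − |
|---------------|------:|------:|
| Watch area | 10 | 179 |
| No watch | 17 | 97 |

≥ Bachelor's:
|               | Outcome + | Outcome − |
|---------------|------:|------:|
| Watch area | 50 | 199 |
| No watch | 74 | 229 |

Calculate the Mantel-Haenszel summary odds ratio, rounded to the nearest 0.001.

OR_MH = Σ(aᵢdᵢ/nᵢ) / Σ(bᵢcᵢ/nᵢ), where nᵢ is the stratum total.
Stratum 1 (≤ High school): n = 338; a·d/n = 4·226/338 = 2.6746; b·c/n = 73·35/338 = 7.5592
Stratum 2 (Some college): n = 303; a·d/n = 10·97/303 = 3.2013; b·c/n = 179·17/303 = 10.0429
Stratum 3 (≥ Bachelor's): n = 552; a·d/n = 50·229/552 = 20.7428; b·c/n = 199·74/552 = 26.6775
OR_MH = (2.6746 + 3.2013 + 20.7428) / (7.5592 + 10.0429 + 26.6775) = 26.6186 / 44.2796 = 0.60115

0.601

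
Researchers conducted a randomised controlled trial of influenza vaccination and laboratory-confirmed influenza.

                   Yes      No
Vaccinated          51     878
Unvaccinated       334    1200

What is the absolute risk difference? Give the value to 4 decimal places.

Cells: a = 51, b = 878, c = 334, d = 1200.
Risk in exposed = 51/929 = 0.054898; risk in unexposed = 334/1534 = 0.217731.
Risk difference = 0.054898 − 0.217731 = -0.162834

-0.1628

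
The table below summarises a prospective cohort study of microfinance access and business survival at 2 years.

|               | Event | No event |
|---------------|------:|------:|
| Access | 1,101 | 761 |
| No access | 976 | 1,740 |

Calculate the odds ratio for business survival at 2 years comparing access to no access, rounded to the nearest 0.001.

Cells: a = 1101, b = 761, c = 976, d = 1740.
OR = (a·d)/(b·c) = (1101 × 1740) / (761 × 976) = 1915740 / 742736 = 2.57930
The odds of business survival at 2 years are about 2.58 times as high in the access group.

2.579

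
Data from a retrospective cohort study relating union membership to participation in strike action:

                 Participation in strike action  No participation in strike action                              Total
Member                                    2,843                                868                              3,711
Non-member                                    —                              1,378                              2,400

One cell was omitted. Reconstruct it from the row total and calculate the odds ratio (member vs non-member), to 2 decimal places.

4.42

The missing cell is in the unexposed row: 2400 − 1378 = 1022.
So a = 2843, b = 868, c = 1022, d = 1378.
OR = (a·d)/(b·c) = (2843 × 1378) / (868 × 1022) = 3917654 / 887096 = 4.41627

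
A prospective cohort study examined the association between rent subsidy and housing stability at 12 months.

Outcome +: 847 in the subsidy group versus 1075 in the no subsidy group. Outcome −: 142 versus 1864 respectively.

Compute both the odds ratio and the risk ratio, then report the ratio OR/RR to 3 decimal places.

From the description: a = 847, b = 142, c = 1075, d = 1864.
OR = (847·1864)/(142·1075) = 1578808/152650 = 10.34267
Risk in exposed = 847/989 = 0.85642; risk in unexposed = 1075/2939 = 0.36577; RR = 2.34141
OR/RR = 10.34267 / 2.34141 = 4.41727
The outcome is not rare, so the OR lies further from 1 than the RR.

4.417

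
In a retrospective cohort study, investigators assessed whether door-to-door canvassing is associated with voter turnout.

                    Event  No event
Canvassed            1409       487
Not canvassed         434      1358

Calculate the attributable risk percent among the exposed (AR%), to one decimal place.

67.4

Cells: a = 1409, b = 487, c = 434, d = 1358.
Risk in exposed = 1409/1896 = 0.74314; risk in unexposed = 434/1792 = 0.24219.
RR = 0.74314/0.24219 = 3.06846
AR% = (RR − 1)/RR × 100 = (3.06846 − 1)/3.06846 × 100 = 67.4104%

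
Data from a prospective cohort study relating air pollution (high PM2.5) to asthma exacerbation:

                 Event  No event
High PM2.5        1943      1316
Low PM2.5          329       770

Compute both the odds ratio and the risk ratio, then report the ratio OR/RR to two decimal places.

Cells: a = 1943, b = 1316, c = 329, d = 770.
OR = (1943·770)/(1316·329) = 1496110/432964 = 3.45551
Risk in exposed = 1943/3259 = 0.59620; risk in unexposed = 329/1099 = 0.29936; RR = 1.99155
OR/RR = 3.45551 / 1.99155 = 1.73509
The outcome is not rare, so the OR lies further from 1 than the RR.

1.74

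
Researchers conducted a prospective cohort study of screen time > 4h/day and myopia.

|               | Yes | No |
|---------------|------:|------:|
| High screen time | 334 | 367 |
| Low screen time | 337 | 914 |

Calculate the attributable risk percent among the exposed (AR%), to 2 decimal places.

43.46

Cells: a = 334, b = 367, c = 337, d = 914.
Risk in exposed = 334/701 = 0.47646; risk in unexposed = 337/1251 = 0.26938.
RR = 0.47646/0.26938 = 1.76871
AR% = (RR − 1)/RR × 100 = (1.76871 − 1)/1.76871 × 100 = 43.4615%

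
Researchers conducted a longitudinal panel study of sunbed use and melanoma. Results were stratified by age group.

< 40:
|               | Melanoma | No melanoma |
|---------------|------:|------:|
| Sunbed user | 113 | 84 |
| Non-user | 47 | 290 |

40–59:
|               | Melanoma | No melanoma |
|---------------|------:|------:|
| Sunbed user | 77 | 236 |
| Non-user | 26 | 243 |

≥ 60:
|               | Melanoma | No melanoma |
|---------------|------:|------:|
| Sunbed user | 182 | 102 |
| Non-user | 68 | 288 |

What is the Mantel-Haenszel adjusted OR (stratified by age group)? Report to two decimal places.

6.10

OR_MH = Σ(aᵢdᵢ/nᵢ) / Σ(bᵢcᵢ/nᵢ), where nᵢ is the stratum total.
Stratum 1 (< 40): n = 534; a·d/n = 113·290/534 = 61.3670; b·c/n = 84·47/534 = 7.3933
Stratum 2 (40–59): n = 582; a·d/n = 77·243/582 = 32.1495; b·c/n = 236·26/582 = 10.5430
Stratum 3 (≥ 60): n = 640; a·d/n = 182·288/640 = 81.9000; b·c/n = 102·68/640 = 10.8375
OR_MH = (61.3670 + 32.1495 + 81.9000) / (7.3933 + 10.5430 + 10.8375) = 175.4165 / 28.7737 = 6.09642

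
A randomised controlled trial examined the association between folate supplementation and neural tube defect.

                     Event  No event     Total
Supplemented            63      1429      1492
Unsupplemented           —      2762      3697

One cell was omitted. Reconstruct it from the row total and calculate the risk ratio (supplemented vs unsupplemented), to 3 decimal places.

The missing cell is in the unexposed row: 3697 − 2762 = 935.
So a = 63, b = 1429, c = 935, d = 2762.
RR = [a/(a+b)] / [c/(c+d)] = (63/1492) / (935/3697) = 0.04223/0.25291 = 0.16696

0.167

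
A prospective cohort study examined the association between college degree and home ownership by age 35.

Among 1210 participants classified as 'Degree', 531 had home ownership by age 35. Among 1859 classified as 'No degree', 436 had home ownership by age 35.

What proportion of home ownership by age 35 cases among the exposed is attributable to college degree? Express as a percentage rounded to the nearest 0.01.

From the description: a = 531, b = 679, c = 436, d = 1423.
Risk in exposed = 531/1210 = 0.43884; risk in unexposed = 436/1859 = 0.23453.
RR = 0.43884/0.23453 = 1.87112
AR% = (RR − 1)/RR × 100 = (1.87112 − 1)/1.87112 × 100 = 46.5561%

46.56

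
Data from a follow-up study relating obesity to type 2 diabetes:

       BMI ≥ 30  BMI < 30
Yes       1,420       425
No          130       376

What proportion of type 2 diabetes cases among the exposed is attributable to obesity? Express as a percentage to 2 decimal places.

42.08

Reading the table with exposure as columns: a = 1420 (BMI ≥ 30, case), b = 130 (BMI ≥ 30, non-case), c = 425 (BMI < 30, case), d = 376.
Risk in exposed = 1420/1550 = 0.91613; risk in unexposed = 425/801 = 0.53059.
RR = 0.91613/0.53059 = 1.72663
AR% = (RR − 1)/RR × 100 = (1.72663 − 1)/1.72663 × 100 = 42.0838%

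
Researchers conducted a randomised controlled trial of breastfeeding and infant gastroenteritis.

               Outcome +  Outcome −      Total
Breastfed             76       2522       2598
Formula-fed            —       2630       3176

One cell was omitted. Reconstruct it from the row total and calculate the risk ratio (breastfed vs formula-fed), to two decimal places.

The missing cell is in the unexposed row: 3176 − 2630 = 546.
So a = 76, b = 2522, c = 546, d = 2630.
RR = [a/(a+b)] / [c/(c+d)] = (76/2598) / (546/3176) = 0.02925/0.17191 = 0.17016

0.17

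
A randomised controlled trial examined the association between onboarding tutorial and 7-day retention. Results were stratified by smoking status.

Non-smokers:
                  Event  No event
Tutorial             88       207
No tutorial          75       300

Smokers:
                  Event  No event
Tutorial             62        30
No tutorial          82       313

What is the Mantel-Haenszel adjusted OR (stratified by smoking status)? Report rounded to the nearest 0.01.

2.81

OR_MH = Σ(aᵢdᵢ/nᵢ) / Σ(bᵢcᵢ/nᵢ), where nᵢ is the stratum total.
Stratum 1 (Non-smokers): n = 670; a·d/n = 88·300/670 = 39.4030; b·c/n = 207·75/670 = 23.1716
Stratum 2 (Smokers): n = 487; a·d/n = 62·313/487 = 39.8480; b·c/n = 30·82/487 = 5.0513
OR_MH = (39.4030 + 39.8480) / (23.1716 + 5.0513) = 79.2510 / 28.2230 = 2.80803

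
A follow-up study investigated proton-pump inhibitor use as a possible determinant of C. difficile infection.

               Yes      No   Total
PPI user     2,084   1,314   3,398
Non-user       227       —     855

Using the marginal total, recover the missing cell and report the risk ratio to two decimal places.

The missing cell is in the unexposed row: 855 − 227 = 628.
So a = 2084, b = 1314, c = 227, d = 628.
RR = [a/(a+b)] / [c/(c+d)] = (2084/3398) / (227/855) = 0.61330/0.26550 = 2.31001

2.31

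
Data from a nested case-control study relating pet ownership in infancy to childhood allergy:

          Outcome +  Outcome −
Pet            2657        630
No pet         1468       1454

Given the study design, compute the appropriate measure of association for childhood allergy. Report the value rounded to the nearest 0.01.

4.18

Cells: a = 2657, b = 630, c = 1468, d = 1454.
This is a nested case-control study: participants were sampled on outcome status, so risks in the source population cannot be estimated directly — relative risk is not valid here. The odds ratio is the appropriate measure.
OR = (a·d)/(b·c) = (2657 × 1454) / (630 × 1468) = 3863278 / 924840 = 4.17724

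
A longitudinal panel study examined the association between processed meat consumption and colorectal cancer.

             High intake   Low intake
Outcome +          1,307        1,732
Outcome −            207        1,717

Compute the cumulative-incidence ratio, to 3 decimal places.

Reading the table with exposure as columns: a = 1307 (High intake, case), b = 207 (High intake, non-case), c = 1732 (Low intake, case), d = 1717.
Risk in exposed = 1307/1514 = 0.86328; risk in unexposed = 1732/3449 = 0.50217.
RR = 0.86328 / 0.50217 = 1.71908
The risk among the exposed is 1.72 times that among the unexposed.

1.719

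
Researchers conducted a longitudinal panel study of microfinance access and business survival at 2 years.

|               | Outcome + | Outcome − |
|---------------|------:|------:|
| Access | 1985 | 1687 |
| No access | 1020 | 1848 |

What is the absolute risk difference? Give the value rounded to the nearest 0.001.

0.185

Cells: a = 1985, b = 1687, c = 1020, d = 1848.
Risk in exposed = 1985/3672 = 0.540577; risk in unexposed = 1020/2868 = 0.355649.
Risk difference = 0.540577 − 0.355649 = 0.184929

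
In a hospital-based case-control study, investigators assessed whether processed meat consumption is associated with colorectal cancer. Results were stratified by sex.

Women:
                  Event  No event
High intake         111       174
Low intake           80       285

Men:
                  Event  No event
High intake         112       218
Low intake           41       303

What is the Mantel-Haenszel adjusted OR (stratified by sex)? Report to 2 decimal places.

OR_MH = Σ(aᵢdᵢ/nᵢ) / Σ(bᵢcᵢ/nᵢ), where nᵢ is the stratum total.
Stratum 1 (Women): n = 650; a·d/n = 111·285/650 = 48.6692; b·c/n = 174·80/650 = 21.4154
Stratum 2 (Men): n = 674; a·d/n = 112·303/674 = 50.3501; b·c/n = 218·41/674 = 13.2611
OR_MH = (48.6692 + 50.3501) / (21.4154 + 13.2611) = 99.0194 / 34.6765 = 2.85552

2.86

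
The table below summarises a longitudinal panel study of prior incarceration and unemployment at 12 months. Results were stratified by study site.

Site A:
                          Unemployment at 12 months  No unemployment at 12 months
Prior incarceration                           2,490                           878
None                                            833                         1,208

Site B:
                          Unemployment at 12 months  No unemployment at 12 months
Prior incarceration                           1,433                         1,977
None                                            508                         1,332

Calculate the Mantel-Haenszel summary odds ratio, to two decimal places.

OR_MH = Σ(aᵢdᵢ/nᵢ) / Σ(bᵢcᵢ/nᵢ), where nᵢ is the stratum total.
Stratum 1 (Site A): n = 5409; a·d/n = 2490·1208/5409 = 556.0954; b·c/n = 878·833/5409 = 135.2143
Stratum 2 (Site B): n = 5250; a·d/n = 1433·1332/5250 = 363.5726; b·c/n = 1977·508/5250 = 191.2983
OR_MH = (556.0954 + 363.5726) / (135.2143 + 191.2983) = 919.6680 / 326.5126 = 2.81664

2.82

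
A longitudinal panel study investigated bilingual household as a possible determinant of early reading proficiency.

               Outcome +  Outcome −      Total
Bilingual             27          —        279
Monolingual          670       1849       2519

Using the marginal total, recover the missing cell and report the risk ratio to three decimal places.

0.364

The missing cell is in the exposed row: 279 − 27 = 252.
So a = 27, b = 252, c = 670, d = 1849.
RR = [a/(a+b)] / [c/(c+d)] = (27/279) / (670/2519) = 0.09677/0.26598 = 0.36384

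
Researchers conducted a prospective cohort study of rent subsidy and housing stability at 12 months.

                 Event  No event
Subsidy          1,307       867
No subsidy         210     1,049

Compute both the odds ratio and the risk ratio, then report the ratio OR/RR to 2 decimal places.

Cells: a = 1307, b = 867, c = 210, d = 1049.
OR = (1307·1049)/(867·210) = 1371043/182070 = 7.53031
Risk in exposed = 1307/2174 = 0.60120; risk in unexposed = 210/1259 = 0.16680; RR = 3.60431
OR/RR = 7.53031 / 3.60431 = 2.08925
The outcome is not rare, so the OR lies further from 1 than the RR.

2.09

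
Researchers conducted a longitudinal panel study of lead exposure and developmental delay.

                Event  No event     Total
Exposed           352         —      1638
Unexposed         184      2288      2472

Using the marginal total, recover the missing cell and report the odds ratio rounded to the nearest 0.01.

The missing cell is in the exposed row: 1638 − 352 = 1286.
So a = 352, b = 1286, c = 184, d = 2288.
OR = (a·d)/(b·c) = (352 × 2288) / (1286 × 184) = 805376 / 236624 = 3.40361

3.40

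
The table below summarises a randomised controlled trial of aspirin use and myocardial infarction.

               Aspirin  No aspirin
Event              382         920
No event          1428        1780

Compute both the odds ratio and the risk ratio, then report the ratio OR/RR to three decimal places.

0.836

Reading the table with exposure as columns: a = 382 (Aspirin, case), b = 1428 (Aspirin, non-case), c = 920 (No aspirin, case), d = 1780.
OR = (382·1780)/(1428·920) = 679960/1313760 = 0.51757
Risk in exposed = 382/1810 = 0.21105; risk in unexposed = 920/2700 = 0.34074; RR = 0.61939
OR/RR = 0.51757 / 0.61939 = 0.83562
The outcome is not rare, so the OR lies further from 1 than the RR.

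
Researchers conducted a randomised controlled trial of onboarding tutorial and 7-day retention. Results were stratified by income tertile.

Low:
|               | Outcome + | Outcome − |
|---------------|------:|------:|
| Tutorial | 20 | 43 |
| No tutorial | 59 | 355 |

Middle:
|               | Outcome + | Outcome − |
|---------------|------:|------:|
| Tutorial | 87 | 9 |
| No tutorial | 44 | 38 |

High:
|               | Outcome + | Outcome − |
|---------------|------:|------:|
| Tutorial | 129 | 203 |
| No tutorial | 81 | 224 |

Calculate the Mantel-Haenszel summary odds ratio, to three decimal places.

OR_MH = Σ(aᵢdᵢ/nᵢ) / Σ(bᵢcᵢ/nᵢ), where nᵢ is the stratum total.
Stratum 1 (Low): n = 477; a·d/n = 20·355/477 = 14.8847; b·c/n = 43·59/477 = 5.3187
Stratum 2 (Middle): n = 178; a·d/n = 87·38/178 = 18.5730; b·c/n = 9·44/178 = 2.2247
Stratum 3 (High): n = 637; a·d/n = 129·224/637 = 45.3626; b·c/n = 203·81/637 = 25.8132
OR_MH = (14.8847 + 18.5730 + 45.3626) / (5.3187 + 2.2247 + 25.8132) = 78.8204 / 33.3566 = 2.36296

2.363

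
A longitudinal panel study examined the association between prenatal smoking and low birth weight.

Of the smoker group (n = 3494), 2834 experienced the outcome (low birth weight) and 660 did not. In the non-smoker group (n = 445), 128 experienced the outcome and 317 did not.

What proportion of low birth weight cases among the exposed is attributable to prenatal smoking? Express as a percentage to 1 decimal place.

From the description: a = 2834, b = 660, c = 128, d = 317.
Risk in exposed = 2834/3494 = 0.81110; risk in unexposed = 128/445 = 0.28764.
RR = 0.81110/0.28764 = 2.81986
AR% = (RR − 1)/RR × 100 = (2.81986 − 1)/2.81986 × 100 = 64.5372%

64.5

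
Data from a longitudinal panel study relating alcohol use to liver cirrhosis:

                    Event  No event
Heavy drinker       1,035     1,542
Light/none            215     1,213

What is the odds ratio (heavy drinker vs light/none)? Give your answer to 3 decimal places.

Cells: a = 1035, b = 1542, c = 215, d = 1213.
OR = (a·d)/(b·c) = (1035 × 1213) / (1542 × 215) = 1255455 / 331530 = 3.78685
The odds of liver cirrhosis are about 3.79 times as high in the heavy drinker group.

3.787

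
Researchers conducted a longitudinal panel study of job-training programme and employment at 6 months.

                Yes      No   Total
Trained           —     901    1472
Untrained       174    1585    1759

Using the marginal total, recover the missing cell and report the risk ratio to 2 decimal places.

The missing cell is in the exposed row: 1472 − 901 = 571.
So a = 571, b = 901, c = 174, d = 1585.
RR = [a/(a+b)] / [c/(c+d)] = (571/1472) / (174/1759) = 0.38791/0.09892 = 3.92143

3.92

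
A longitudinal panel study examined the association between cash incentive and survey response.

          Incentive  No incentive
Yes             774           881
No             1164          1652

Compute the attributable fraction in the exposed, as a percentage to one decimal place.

12.9

Reading the table with exposure as columns: a = 774 (Incentive, case), b = 1164 (Incentive, non-case), c = 881 (No incentive, case), d = 1652.
Risk in exposed = 774/1938 = 0.39938; risk in unexposed = 881/2533 = 0.34781.
RR = 0.39938/0.34781 = 1.14828
AR% = (RR − 1)/RR × 100 = (1.14828 − 1)/1.14828 × 100 = 12.9130%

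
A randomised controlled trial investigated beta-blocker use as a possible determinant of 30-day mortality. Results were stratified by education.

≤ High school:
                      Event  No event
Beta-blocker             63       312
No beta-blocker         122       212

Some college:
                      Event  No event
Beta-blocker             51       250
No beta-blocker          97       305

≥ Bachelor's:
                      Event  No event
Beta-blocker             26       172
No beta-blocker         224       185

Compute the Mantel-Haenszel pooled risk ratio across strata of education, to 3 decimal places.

RR_MH = Σ(aᵢ·n₀ᵢ/nᵢ) / Σ(cᵢ·n₁ᵢ/nᵢ), with n₁ᵢ = aᵢ+bᵢ (exposed), n₀ᵢ = cᵢ+dᵢ (unexposed), nᵢ = n₁ᵢ+n₀ᵢ.
Stratum 1 (≤ High school): n₁ = 375, n₀ = 334, n = 709; a·n₀/n = 63·334/709 = 29.6784; c·n₁/n = 122·375/709 = 64.5275
Stratum 2 (Some college): n₁ = 301, n₀ = 402, n = 703; a·n₀/n = 51·402/703 = 29.1636; c·n₁/n = 97·301/703 = 41.5320
Stratum 3 (≥ Bachelor's): n₁ = 198, n₀ = 409, n = 607; a·n₀/n = 26·409/607 = 17.5189; c·n₁/n = 224·198/607 = 73.0675
RR_MH = (29.6784 + 29.1636 + 17.5189) / (64.5275 + 41.5320 + 73.0675) = 76.3610 / 179.1271 = 0.42629

0.426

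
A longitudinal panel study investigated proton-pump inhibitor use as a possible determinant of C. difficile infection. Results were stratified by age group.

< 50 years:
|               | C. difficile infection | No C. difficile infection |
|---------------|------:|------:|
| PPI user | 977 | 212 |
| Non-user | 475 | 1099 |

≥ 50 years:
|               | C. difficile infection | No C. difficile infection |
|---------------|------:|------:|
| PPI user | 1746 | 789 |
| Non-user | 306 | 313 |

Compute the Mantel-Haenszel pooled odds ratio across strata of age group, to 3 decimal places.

OR_MH = Σ(aᵢdᵢ/nᵢ) / Σ(bᵢcᵢ/nᵢ), where nᵢ is the stratum total.
Stratum 1 (< 50 years): n = 2763; a·d/n = 977·1099/2763 = 388.6077; b·c/n = 212·475/2763 = 36.4459
Stratum 2 (≥ 50 years): n = 3154; a·d/n = 1746·313/3154 = 173.2714; b·c/n = 789·306/3154 = 76.5485
OR_MH = (388.6077 + 173.2714) / (36.4459 + 76.5485) = 561.8791 / 112.9944 = 4.97263

4.973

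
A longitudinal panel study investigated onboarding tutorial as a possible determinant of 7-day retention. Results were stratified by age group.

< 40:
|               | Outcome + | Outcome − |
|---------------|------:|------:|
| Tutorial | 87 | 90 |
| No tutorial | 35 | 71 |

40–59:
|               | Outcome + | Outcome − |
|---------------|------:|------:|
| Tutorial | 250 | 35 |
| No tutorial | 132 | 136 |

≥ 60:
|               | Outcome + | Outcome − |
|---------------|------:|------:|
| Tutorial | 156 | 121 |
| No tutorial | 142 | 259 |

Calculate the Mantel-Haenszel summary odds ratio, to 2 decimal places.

OR_MH = Σ(aᵢdᵢ/nᵢ) / Σ(bᵢcᵢ/nᵢ), where nᵢ is the stratum total.
Stratum 1 (< 40): n = 283; a·d/n = 87·71/283 = 21.8269; b·c/n = 90·35/283 = 11.1307
Stratum 2 (40–59): n = 553; a·d/n = 250·136/553 = 61.4828; b·c/n = 35·132/553 = 8.3544
Stratum 3 (≥ 60): n = 678; a·d/n = 156·259/678 = 59.5929; b·c/n = 121·142/678 = 25.3422
OR_MH = (21.8269 + 61.4828 + 59.5929) / (11.1307 + 8.3544 + 25.3422) = 142.9026 / 44.8274 = 3.18784

3.19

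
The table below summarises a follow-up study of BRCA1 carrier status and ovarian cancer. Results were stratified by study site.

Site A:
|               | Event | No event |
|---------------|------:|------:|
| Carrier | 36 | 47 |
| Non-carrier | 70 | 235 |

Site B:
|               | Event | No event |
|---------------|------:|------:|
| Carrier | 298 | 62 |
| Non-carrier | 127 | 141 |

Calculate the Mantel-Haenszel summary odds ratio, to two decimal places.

OR_MH = Σ(aᵢdᵢ/nᵢ) / Σ(bᵢcᵢ/nᵢ), where nᵢ is the stratum total.
Stratum 1 (Site A): n = 388; a·d/n = 36·235/388 = 21.8041; b·c/n = 47·70/388 = 8.4794
Stratum 2 (Site B): n = 628; a·d/n = 298·141/628 = 66.9076; b·c/n = 62·127/628 = 12.5382
OR_MH = (21.8041 + 66.9076) / (8.4794 + 12.5382) = 88.7118 / 21.0176 = 4.22083

4.22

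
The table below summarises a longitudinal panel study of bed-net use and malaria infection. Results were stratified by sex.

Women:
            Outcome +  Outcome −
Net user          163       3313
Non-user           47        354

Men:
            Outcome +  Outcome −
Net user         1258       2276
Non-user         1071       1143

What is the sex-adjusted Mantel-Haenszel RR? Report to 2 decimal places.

RR_MH = Σ(aᵢ·n₀ᵢ/nᵢ) / Σ(cᵢ·n₁ᵢ/nᵢ), with n₁ᵢ = aᵢ+bᵢ (exposed), n₀ᵢ = cᵢ+dᵢ (unexposed), nᵢ = n₁ᵢ+n₀ᵢ.
Stratum 1 (Women): n₁ = 3476, n₀ = 401, n = 3877; a·n₀/n = 163·401/3877 = 16.8592; c·n₁/n = 47·3476/3877 = 42.1388
Stratum 2 (Men): n₁ = 3534, n₀ = 2214, n = 5748; a·n₀/n = 1258·2214/5748 = 484.5532; c·n₁/n = 1071·3534/5748 = 658.4749
RR_MH = (16.8592 + 484.5532) / (42.1388 + 658.4749) = 501.4124 / 700.6137 = 0.71568

0.72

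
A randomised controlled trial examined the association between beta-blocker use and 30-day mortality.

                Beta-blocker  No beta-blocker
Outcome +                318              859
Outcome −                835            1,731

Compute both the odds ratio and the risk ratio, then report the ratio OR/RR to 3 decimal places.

Reading the table with exposure as columns: a = 318 (Beta-blocker, case), b = 835 (Beta-blocker, non-case), c = 859 (No beta-blocker, case), d = 1731.
OR = (318·1731)/(835·859) = 550458/717265 = 0.76744
Risk in exposed = 318/1153 = 0.27580; risk in unexposed = 859/2590 = 0.33166; RR = 0.83158
OR/RR = 0.76744 / 0.83158 = 0.92287
The outcome is not rare, so the OR lies further from 1 than the RR.

0.923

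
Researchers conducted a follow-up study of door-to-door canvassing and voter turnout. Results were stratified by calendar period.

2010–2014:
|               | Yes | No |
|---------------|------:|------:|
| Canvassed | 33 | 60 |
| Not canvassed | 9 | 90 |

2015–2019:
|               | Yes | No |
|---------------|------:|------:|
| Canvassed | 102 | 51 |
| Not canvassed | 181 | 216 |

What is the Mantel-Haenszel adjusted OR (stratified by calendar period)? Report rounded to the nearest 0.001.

2.834

OR_MH = Σ(aᵢdᵢ/nᵢ) / Σ(bᵢcᵢ/nᵢ), where nᵢ is the stratum total.
Stratum 1 (2010–2014): n = 192; a·d/n = 33·90/192 = 15.4688; b·c/n = 60·9/192 = 2.8125
Stratum 2 (2015–2019): n = 550; a·d/n = 102·216/550 = 40.0582; b·c/n = 51·181/550 = 16.7836
OR_MH = (15.4688 + 40.0582) / (2.8125 + 16.7836) = 55.5269 / 19.5961 = 2.83357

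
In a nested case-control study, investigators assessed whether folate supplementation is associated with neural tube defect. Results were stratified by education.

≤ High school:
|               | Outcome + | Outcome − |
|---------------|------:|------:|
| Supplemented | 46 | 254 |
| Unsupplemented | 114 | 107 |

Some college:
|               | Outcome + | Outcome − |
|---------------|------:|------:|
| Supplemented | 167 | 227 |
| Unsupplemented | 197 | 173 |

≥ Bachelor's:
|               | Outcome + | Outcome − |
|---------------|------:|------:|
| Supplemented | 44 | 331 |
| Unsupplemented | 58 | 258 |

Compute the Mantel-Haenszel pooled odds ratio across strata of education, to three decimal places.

0.449

OR_MH = Σ(aᵢdᵢ/nᵢ) / Σ(bᵢcᵢ/nᵢ), where nᵢ is the stratum total.
Stratum 1 (≤ High school): n = 521; a·d/n = 46·107/521 = 9.4472; b·c/n = 254·114/521 = 55.5777
Stratum 2 (Some college): n = 764; a·d/n = 167·173/764 = 37.8154; b·c/n = 227·197/764 = 58.5327
Stratum 3 (≥ Bachelor's): n = 691; a·d/n = 44·258/691 = 16.4284; b·c/n = 331·58/691 = 27.7829
OR_MH = (9.4472 + 37.8154 + 16.4284) / (55.5777 + 58.5327 + 27.7829) = 63.6910 / 141.8934 = 0.44887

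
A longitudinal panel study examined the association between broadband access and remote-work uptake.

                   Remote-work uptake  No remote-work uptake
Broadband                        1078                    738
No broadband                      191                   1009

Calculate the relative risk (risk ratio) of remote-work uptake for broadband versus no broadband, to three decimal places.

Cells: a = 1078, b = 738, c = 191, d = 1009.
Risk in exposed = 1078/1816 = 0.59361; risk in unexposed = 191/1200 = 0.15917.
RR = 0.59361 / 0.15917 = 3.72950
The risk among the exposed is 3.73 times that among the unexposed.

3.730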